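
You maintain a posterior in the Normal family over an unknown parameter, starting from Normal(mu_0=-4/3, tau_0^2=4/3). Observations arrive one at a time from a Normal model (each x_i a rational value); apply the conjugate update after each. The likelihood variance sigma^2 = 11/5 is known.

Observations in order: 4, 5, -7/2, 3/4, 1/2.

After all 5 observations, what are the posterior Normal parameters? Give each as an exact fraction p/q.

mu_0=13/19, tau_0^2=44/133

obs 1: x=4 → posterior Normal(36/53, 44/53)
obs 2: x=5 → posterior Normal(136/73, 44/73)
obs 3: x=-7/2 → posterior Normal(22/31, 44/93)
obs 4: x=3/4 → posterior Normal(81/113, 44/113)
obs 5: x=1/2 → posterior Normal(13/19, 44/133)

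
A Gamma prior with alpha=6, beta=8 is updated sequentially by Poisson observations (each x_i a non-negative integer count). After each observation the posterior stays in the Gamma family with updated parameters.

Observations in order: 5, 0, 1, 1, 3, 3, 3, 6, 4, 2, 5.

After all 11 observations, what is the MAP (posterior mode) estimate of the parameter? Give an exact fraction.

2

obs 1: x=5 → posterior Gamma(11, 9)
obs 2: x=0 → posterior Gamma(11, 10)
obs 3: x=1 → posterior Gamma(12, 11)
obs 4: x=1 → posterior Gamma(13, 12)
obs 5: x=3 → posterior Gamma(16, 13)
obs 6: x=3 → posterior Gamma(19, 14)
obs 7: x=3 → posterior Gamma(22, 15)
obs 8: x=6 → posterior Gamma(28, 16)
obs 9: x=4 → posterior Gamma(32, 17)
obs 10: x=2 → posterior Gamma(34, 18)
obs 11: x=5 → posterior Gamma(39, 19)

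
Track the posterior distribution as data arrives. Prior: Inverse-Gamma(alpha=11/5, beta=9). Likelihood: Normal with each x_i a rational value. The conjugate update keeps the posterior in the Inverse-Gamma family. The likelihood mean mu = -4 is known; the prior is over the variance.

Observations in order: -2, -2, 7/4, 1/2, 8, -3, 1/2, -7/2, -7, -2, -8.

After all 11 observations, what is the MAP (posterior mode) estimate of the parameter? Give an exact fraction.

obs 1: x=-2 → posterior Inverse-Gamma(27/10, 11)
obs 2: x=-2 → posterior Inverse-Gamma(16/5, 13)
obs 3: x=7/4 → posterior Inverse-Gamma(37/10, 945/32)
obs 4: x=1/2 → posterior Inverse-Gamma(21/5, 1269/32)
obs 5: x=8 → posterior Inverse-Gamma(47/10, 3573/32)
obs 6: x=-3 → posterior Inverse-Gamma(26/5, 3589/32)
obs 7: x=1/2 → posterior Inverse-Gamma(57/10, 3913/32)
obs 8: x=-7/2 → posterior Inverse-Gamma(31/5, 3917/32)
obs 9: x=-7 → posterior Inverse-Gamma(67/10, 4061/32)
obs 10: x=-2 → posterior Inverse-Gamma(36/5, 4125/32)
obs 11: x=-8 → posterior Inverse-Gamma(77/10, 4381/32)

21905/1392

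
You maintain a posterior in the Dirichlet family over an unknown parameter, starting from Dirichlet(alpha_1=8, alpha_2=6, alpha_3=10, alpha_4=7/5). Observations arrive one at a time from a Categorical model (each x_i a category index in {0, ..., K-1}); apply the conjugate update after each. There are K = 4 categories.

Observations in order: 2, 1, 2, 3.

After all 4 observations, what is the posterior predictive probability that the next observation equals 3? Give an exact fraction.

obs 1: x=2 → posterior Dirichlet(8, 6, 11, 7/5)
obs 2: x=1 → posterior Dirichlet(8, 7, 11, 7/5)
obs 3: x=2 → posterior Dirichlet(8, 7, 12, 7/5)
obs 4: x=3 → posterior Dirichlet(8, 7, 12, 12/5)

4/49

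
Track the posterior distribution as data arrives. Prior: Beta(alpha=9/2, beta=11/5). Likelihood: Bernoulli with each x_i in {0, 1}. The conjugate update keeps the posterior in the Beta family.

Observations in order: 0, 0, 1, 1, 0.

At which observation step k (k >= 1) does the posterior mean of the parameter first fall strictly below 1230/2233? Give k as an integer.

obs 1: x=0 → posterior Beta(9/2, 16/5)
obs 2: x=0 → posterior Beta(9/2, 21/5)
obs 3: x=1 → posterior Beta(11/2, 21/5)
obs 4: x=1 → posterior Beta(13/2, 21/5)
obs 5: x=0 → posterior Beta(13/2, 26/5)

k = 2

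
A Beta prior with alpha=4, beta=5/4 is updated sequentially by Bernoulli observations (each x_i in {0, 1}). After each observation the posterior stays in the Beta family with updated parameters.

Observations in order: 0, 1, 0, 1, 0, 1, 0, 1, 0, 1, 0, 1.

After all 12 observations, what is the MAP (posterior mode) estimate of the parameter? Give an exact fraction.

36/61

obs 1: x=0 → posterior Beta(4, 9/4)
obs 2: x=1 → posterior Beta(5, 9/4)
obs 3: x=0 → posterior Beta(5, 13/4)
obs 4: x=1 → posterior Beta(6, 13/4)
obs 5: x=0 → posterior Beta(6, 17/4)
obs 6: x=1 → posterior Beta(7, 17/4)
obs 7: x=0 → posterior Beta(7, 21/4)
obs 8: x=1 → posterior Beta(8, 21/4)
obs 9: x=0 → posterior Beta(8, 25/4)
obs 10: x=1 → posterior Beta(9, 25/4)
obs 11: x=0 → posterior Beta(9, 29/4)
obs 12: x=1 → posterior Beta(10, 29/4)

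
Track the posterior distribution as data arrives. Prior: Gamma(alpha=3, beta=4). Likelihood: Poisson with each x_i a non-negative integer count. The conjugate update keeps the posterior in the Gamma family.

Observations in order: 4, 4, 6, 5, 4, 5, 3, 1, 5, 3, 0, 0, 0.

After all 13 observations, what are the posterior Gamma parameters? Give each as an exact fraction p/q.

obs 1: x=4 → posterior Gamma(7, 5)
obs 2: x=4 → posterior Gamma(11, 6)
obs 3: x=6 → posterior Gamma(17, 7)
obs 4: x=5 → posterior Gamma(22, 8)
obs 5: x=4 → posterior Gamma(26, 9)
obs 6: x=5 → posterior Gamma(31, 10)
obs 7: x=3 → posterior Gamma(34, 11)
obs 8: x=1 → posterior Gamma(35, 12)
obs 9: x=5 → posterior Gamma(40, 13)
obs 10: x=3 → posterior Gamma(43, 14)
obs 11: x=0 → posterior Gamma(43, 15)
obs 12: x=0 → posterior Gamma(43, 16)
obs 13: x=0 → posterior Gamma(43, 17)

alpha=43, beta=17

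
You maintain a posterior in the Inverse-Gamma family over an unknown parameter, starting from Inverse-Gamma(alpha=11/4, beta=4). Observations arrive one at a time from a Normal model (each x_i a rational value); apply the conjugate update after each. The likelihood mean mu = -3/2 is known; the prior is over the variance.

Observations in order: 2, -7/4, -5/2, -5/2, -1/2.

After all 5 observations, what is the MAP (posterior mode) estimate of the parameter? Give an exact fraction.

373/200

obs 1: x=2 → posterior Inverse-Gamma(13/4, 81/8)
obs 2: x=-7/4 → posterior Inverse-Gamma(15/4, 325/32)
obs 3: x=-5/2 → posterior Inverse-Gamma(17/4, 341/32)
obs 4: x=-5/2 → posterior Inverse-Gamma(19/4, 357/32)
obs 5: x=-1/2 → posterior Inverse-Gamma(21/4, 373/32)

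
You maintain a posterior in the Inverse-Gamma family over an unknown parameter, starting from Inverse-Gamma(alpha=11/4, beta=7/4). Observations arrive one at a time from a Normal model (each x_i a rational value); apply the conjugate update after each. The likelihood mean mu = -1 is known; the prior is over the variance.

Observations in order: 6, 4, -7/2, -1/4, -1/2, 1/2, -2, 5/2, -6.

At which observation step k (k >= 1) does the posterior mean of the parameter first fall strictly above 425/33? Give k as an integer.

k = 2

obs 1: x=6 → posterior Inverse-Gamma(13/4, 105/4)
obs 2: x=4 → posterior Inverse-Gamma(15/4, 155/4)
obs 3: x=-7/2 → posterior Inverse-Gamma(17/4, 335/8)
obs 4: x=-1/4 → posterior Inverse-Gamma(19/4, 1349/32)
obs 5: x=-1/2 → posterior Inverse-Gamma(21/4, 1353/32)
obs 6: x=1/2 → posterior Inverse-Gamma(23/4, 1389/32)
obs 7: x=-2 → posterior Inverse-Gamma(25/4, 1405/32)
obs 8: x=5/2 → posterior Inverse-Gamma(27/4, 1601/32)
obs 9: x=-6 → posterior Inverse-Gamma(29/4, 2001/32)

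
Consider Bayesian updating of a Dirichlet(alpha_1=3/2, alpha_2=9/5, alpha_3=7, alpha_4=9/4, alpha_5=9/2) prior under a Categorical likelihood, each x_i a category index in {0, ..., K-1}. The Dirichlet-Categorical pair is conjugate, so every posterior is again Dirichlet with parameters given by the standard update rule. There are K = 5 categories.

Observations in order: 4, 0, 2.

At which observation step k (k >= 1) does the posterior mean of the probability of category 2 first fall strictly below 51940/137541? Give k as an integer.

obs 1: x=4 → posterior Dirichlet(3/2, 9/5, 7, 9/4, 11/2)
obs 2: x=0 → posterior Dirichlet(5/2, 9/5, 7, 9/4, 11/2)
obs 3: x=2 → posterior Dirichlet(5/2, 9/5, 8, 9/4, 11/2)

k = 2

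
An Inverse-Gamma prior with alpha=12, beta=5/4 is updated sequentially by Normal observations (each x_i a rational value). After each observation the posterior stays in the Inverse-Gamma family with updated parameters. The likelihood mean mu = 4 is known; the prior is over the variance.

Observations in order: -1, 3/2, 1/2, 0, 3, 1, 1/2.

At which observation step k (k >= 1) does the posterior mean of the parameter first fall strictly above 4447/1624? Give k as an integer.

k = 7

obs 1: x=-1 → posterior Inverse-Gamma(25/2, 55/4)
obs 2: x=3/2 → posterior Inverse-Gamma(13, 135/8)
obs 3: x=1/2 → posterior Inverse-Gamma(27/2, 23)
obs 4: x=0 → posterior Inverse-Gamma(14, 31)
obs 5: x=3 → posterior Inverse-Gamma(29/2, 63/2)
obs 6: x=1 → posterior Inverse-Gamma(15, 36)
obs 7: x=1/2 → posterior Inverse-Gamma(31/2, 337/8)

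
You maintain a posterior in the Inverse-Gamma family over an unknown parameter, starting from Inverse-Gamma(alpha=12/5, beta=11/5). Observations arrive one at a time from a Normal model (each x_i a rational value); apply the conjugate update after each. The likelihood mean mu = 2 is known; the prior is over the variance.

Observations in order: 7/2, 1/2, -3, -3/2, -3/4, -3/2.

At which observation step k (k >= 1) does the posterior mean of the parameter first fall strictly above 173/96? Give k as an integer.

obs 1: x=7/2 → posterior Inverse-Gamma(29/10, 133/40)
obs 2: x=1/2 → posterior Inverse-Gamma(17/5, 89/20)
obs 3: x=-3 → posterior Inverse-Gamma(39/10, 339/20)
obs 4: x=-3/2 → posterior Inverse-Gamma(22/5, 923/40)
obs 5: x=-3/4 → posterior Inverse-Gamma(49/10, 4297/160)
obs 6: x=-3/2 → posterior Inverse-Gamma(27/5, 5277/160)

k = 2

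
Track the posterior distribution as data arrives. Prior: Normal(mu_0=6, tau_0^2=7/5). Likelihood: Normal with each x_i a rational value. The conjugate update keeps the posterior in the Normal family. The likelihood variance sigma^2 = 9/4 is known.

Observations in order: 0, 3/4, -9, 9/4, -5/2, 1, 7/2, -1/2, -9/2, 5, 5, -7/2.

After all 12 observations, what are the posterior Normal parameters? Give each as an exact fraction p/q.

obs 1: x=0 → posterior Normal(270/73, 63/73)
obs 2: x=3/4 → posterior Normal(291/101, 63/101)
obs 3: x=-9 → posterior Normal(13/43, 21/43)
obs 4: x=9/4 → posterior Normal(102/157, 63/157)
obs 5: x=-5/2 → posterior Normal(32/185, 63/185)
obs 6: x=1 → posterior Normal(20/71, 21/71)
obs 7: x=7/2 → posterior Normal(158/241, 63/241)
obs 8: x=-1/2 → posterior Normal(144/269, 63/269)
obs 9: x=-9/2 → posterior Normal(2/33, 7/33)
obs 10: x=5 → posterior Normal(158/325, 63/325)
obs 11: x=5 → posterior Normal(298/353, 63/353)
obs 12: x=-7/2 → posterior Normal(200/381, 21/127)

mu_0=200/381, tau_0^2=21/127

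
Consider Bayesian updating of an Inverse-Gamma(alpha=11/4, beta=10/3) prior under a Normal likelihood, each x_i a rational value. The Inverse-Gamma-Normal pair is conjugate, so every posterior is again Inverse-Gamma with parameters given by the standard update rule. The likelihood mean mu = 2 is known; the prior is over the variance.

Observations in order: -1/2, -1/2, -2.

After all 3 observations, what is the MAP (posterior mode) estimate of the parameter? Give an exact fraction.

obs 1: x=-1/2 → posterior Inverse-Gamma(13/4, 155/24)
obs 2: x=-1/2 → posterior Inverse-Gamma(15/4, 115/12)
obs 3: x=-2 → posterior Inverse-Gamma(17/4, 211/12)

211/63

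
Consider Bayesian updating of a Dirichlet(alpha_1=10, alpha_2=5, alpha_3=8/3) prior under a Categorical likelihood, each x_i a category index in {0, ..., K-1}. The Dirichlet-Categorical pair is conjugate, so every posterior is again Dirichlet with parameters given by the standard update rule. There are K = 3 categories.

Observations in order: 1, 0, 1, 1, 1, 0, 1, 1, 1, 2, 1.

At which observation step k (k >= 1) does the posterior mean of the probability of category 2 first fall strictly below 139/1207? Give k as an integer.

obs 1: x=1 → posterior Dirichlet(10, 6, 8/3)
obs 2: x=0 → posterior Dirichlet(11, 6, 8/3)
obs 3: x=1 → posterior Dirichlet(11, 7, 8/3)
obs 4: x=1 → posterior Dirichlet(11, 8, 8/3)
obs 5: x=1 → posterior Dirichlet(11, 9, 8/3)
obs 6: x=0 → posterior Dirichlet(12, 9, 8/3)
obs 7: x=1 → posterior Dirichlet(12, 10, 8/3)
obs 8: x=1 → posterior Dirichlet(12, 11, 8/3)
obs 9: x=1 → posterior Dirichlet(12, 12, 8/3)
obs 10: x=2 → posterior Dirichlet(12, 12, 11/3)
obs 11: x=1 → posterior Dirichlet(12, 13, 11/3)

k = 6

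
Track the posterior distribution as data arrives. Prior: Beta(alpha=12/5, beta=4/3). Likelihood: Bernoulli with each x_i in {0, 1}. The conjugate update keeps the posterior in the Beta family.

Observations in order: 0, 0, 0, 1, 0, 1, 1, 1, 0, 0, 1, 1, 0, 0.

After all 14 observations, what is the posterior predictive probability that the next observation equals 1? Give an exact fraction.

obs 1: x=0 → posterior Beta(12/5, 7/3)
obs 2: x=0 → posterior Beta(12/5, 10/3)
obs 3: x=0 → posterior Beta(12/5, 13/3)
obs 4: x=1 → posterior Beta(17/5, 13/3)
obs 5: x=0 → posterior Beta(17/5, 16/3)
obs 6: x=1 → posterior Beta(22/5, 16/3)
obs 7: x=1 → posterior Beta(27/5, 16/3)
obs 8: x=1 → posterior Beta(32/5, 16/3)
obs 9: x=0 → posterior Beta(32/5, 19/3)
obs 10: x=0 → posterior Beta(32/5, 22/3)
obs 11: x=1 → posterior Beta(37/5, 22/3)
obs 12: x=1 → posterior Beta(42/5, 22/3)
obs 13: x=0 → posterior Beta(42/5, 25/3)
obs 14: x=0 → posterior Beta(42/5, 28/3)

9/19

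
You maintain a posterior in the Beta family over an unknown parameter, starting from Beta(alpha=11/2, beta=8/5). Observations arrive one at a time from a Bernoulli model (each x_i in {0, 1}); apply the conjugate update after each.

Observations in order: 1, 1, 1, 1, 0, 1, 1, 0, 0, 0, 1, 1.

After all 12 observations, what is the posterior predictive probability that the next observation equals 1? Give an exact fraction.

obs 1: x=1 → posterior Beta(13/2, 8/5)
obs 2: x=1 → posterior Beta(15/2, 8/5)
obs 3: x=1 → posterior Beta(17/2, 8/5)
obs 4: x=1 → posterior Beta(19/2, 8/5)
obs 5: x=0 → posterior Beta(19/2, 13/5)
obs 6: x=1 → posterior Beta(21/2, 13/5)
obs 7: x=1 → posterior Beta(23/2, 13/5)
obs 8: x=0 → posterior Beta(23/2, 18/5)
obs 9: x=0 → posterior Beta(23/2, 23/5)
obs 10: x=0 → posterior Beta(23/2, 28/5)
obs 11: x=1 → posterior Beta(25/2, 28/5)
obs 12: x=1 → posterior Beta(27/2, 28/5)

135/191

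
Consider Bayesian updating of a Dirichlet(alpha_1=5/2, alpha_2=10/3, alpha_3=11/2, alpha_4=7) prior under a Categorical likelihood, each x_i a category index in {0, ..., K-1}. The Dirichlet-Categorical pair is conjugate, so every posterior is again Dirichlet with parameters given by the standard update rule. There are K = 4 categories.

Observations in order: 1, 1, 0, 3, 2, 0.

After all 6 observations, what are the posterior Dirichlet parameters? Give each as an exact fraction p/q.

obs 1: x=1 → posterior Dirichlet(5/2, 13/3, 11/2, 7)
obs 2: x=1 → posterior Dirichlet(5/2, 16/3, 11/2, 7)
obs 3: x=0 → posterior Dirichlet(7/2, 16/3, 11/2, 7)
obs 4: x=3 → posterior Dirichlet(7/2, 16/3, 11/2, 8)
obs 5: x=2 → posterior Dirichlet(7/2, 16/3, 13/2, 8)
obs 6: x=0 → posterior Dirichlet(9/2, 16/3, 13/2, 8)

alpha_1=9/2, alpha_2=16/3, alpha_3=13/2, alpha_4=8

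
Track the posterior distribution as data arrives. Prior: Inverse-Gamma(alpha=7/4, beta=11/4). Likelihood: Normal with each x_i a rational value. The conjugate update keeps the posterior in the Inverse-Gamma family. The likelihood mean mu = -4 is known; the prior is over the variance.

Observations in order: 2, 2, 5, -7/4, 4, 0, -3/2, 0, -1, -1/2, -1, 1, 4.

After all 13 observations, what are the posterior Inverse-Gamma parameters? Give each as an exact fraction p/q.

alpha=33/4, beta=6161/32

obs 1: x=2 → posterior Inverse-Gamma(9/4, 83/4)
obs 2: x=2 → posterior Inverse-Gamma(11/4, 155/4)
obs 3: x=5 → posterior Inverse-Gamma(13/4, 317/4)
obs 4: x=-7/4 → posterior Inverse-Gamma(15/4, 2617/32)
obs 5: x=4 → posterior Inverse-Gamma(17/4, 3641/32)
obs 6: x=0 → posterior Inverse-Gamma(19/4, 3897/32)
obs 7: x=-3/2 → posterior Inverse-Gamma(21/4, 3997/32)
obs 8: x=0 → posterior Inverse-Gamma(23/4, 4253/32)
obs 9: x=-1 → posterior Inverse-Gamma(25/4, 4397/32)
obs 10: x=-1/2 → posterior Inverse-Gamma(27/4, 4593/32)
obs 11: x=-1 → posterior Inverse-Gamma(29/4, 4737/32)
obs 12: x=1 → posterior Inverse-Gamma(31/4, 5137/32)
obs 13: x=4 → posterior Inverse-Gamma(33/4, 6161/32)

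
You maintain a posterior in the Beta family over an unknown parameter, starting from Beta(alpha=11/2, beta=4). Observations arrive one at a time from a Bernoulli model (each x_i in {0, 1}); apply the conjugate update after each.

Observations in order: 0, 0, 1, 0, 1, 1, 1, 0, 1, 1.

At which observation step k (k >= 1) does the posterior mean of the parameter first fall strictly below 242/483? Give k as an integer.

obs 1: x=0 → posterior Beta(11/2, 5)
obs 2: x=0 → posterior Beta(11/2, 6)
obs 3: x=1 → posterior Beta(13/2, 6)
obs 4: x=0 → posterior Beta(13/2, 7)
obs 5: x=1 → posterior Beta(15/2, 7)
obs 6: x=1 → posterior Beta(17/2, 7)
obs 7: x=1 → posterior Beta(19/2, 7)
obs 8: x=0 → posterior Beta(19/2, 8)
obs 9: x=1 → posterior Beta(21/2, 8)
obs 10: x=1 → posterior Beta(23/2, 8)

k = 2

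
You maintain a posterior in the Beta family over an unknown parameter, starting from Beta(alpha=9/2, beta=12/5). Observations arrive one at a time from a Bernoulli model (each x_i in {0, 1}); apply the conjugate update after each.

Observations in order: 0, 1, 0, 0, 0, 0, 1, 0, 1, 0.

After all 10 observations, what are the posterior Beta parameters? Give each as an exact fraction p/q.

alpha=15/2, beta=47/5

obs 1: x=0 → posterior Beta(9/2, 17/5)
obs 2: x=1 → posterior Beta(11/2, 17/5)
obs 3: x=0 → posterior Beta(11/2, 22/5)
obs 4: x=0 → posterior Beta(11/2, 27/5)
obs 5: x=0 → posterior Beta(11/2, 32/5)
obs 6: x=0 → posterior Beta(11/2, 37/5)
obs 7: x=1 → posterior Beta(13/2, 37/5)
obs 8: x=0 → posterior Beta(13/2, 42/5)
obs 9: x=1 → posterior Beta(15/2, 42/5)
obs 10: x=0 → posterior Beta(15/2, 47/5)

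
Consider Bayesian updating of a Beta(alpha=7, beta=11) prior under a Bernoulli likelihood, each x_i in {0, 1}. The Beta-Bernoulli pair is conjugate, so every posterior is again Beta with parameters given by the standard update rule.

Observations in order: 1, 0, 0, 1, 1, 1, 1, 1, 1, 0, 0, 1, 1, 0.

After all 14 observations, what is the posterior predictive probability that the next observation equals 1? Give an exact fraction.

1/2

obs 1: x=1 → posterior Beta(8, 11)
obs 2: x=0 → posterior Beta(8, 12)
obs 3: x=0 → posterior Beta(8, 13)
obs 4: x=1 → posterior Beta(9, 13)
obs 5: x=1 → posterior Beta(10, 13)
obs 6: x=1 → posterior Beta(11, 13)
obs 7: x=1 → posterior Beta(12, 13)
obs 8: x=1 → posterior Beta(13, 13)
obs 9: x=1 → posterior Beta(14, 13)
obs 10: x=0 → posterior Beta(14, 14)
obs 11: x=0 → posterior Beta(14, 15)
obs 12: x=1 → posterior Beta(15, 15)
obs 13: x=1 → posterior Beta(16, 15)
obs 14: x=0 → posterior Beta(16, 16)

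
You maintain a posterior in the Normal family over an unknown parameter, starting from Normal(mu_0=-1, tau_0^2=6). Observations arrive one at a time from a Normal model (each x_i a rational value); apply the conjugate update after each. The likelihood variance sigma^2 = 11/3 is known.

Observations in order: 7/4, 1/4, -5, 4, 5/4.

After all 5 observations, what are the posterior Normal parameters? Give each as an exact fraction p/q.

obs 1: x=7/4 → posterior Normal(41/58, 66/29)
obs 2: x=1/4 → posterior Normal(25/47, 66/47)
obs 3: x=-5 → posterior Normal(-1, 66/65)
obs 4: x=4 → posterior Normal(7/83, 66/83)
obs 5: x=5/4 → posterior Normal(59/202, 66/101)

mu_0=59/202, tau_0^2=66/101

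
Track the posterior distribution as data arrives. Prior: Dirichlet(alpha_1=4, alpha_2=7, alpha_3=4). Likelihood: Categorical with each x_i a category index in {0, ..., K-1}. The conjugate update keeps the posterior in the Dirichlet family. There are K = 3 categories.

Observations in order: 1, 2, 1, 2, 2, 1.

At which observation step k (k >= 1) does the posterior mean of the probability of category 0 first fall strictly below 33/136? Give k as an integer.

k = 2

obs 1: x=1 → posterior Dirichlet(4, 8, 4)
obs 2: x=2 → posterior Dirichlet(4, 8, 5)
obs 3: x=1 → posterior Dirichlet(4, 9, 5)
obs 4: x=2 → posterior Dirichlet(4, 9, 6)
obs 5: x=2 → posterior Dirichlet(4, 9, 7)
obs 6: x=1 → posterior Dirichlet(4, 10, 7)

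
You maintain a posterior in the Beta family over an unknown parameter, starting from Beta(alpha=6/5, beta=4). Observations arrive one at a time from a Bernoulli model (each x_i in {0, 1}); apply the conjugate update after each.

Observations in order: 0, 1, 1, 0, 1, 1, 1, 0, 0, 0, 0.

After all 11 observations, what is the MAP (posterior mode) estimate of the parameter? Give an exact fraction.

obs 1: x=0 → posterior Beta(6/5, 5)
obs 2: x=1 → posterior Beta(11/5, 5)
obs 3: x=1 → posterior Beta(16/5, 5)
obs 4: x=0 → posterior Beta(16/5, 6)
obs 5: x=1 → posterior Beta(21/5, 6)
obs 6: x=1 → posterior Beta(26/5, 6)
obs 7: x=1 → posterior Beta(31/5, 6)
obs 8: x=0 → posterior Beta(31/5, 7)
obs 9: x=0 → posterior Beta(31/5, 8)
obs 10: x=0 → posterior Beta(31/5, 9)
obs 11: x=0 → posterior Beta(31/5, 10)

26/71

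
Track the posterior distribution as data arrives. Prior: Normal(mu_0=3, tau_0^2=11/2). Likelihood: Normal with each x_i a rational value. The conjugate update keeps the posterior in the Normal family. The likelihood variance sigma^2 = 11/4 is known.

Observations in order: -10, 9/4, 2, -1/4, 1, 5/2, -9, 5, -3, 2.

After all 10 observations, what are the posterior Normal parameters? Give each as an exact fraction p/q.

obs 1: x=-10 → posterior Normal(-17/3, 11/6)
obs 2: x=9/4 → posterior Normal(-5/2, 11/10)
obs 3: x=2 → posterior Normal(-17/14, 11/14)
obs 4: x=-1/4 → posterior Normal(-1, 11/18)
obs 5: x=1 → posterior Normal(-7/11, 1/2)
obs 6: x=5/2 → posterior Normal(-2/13, 11/26)
obs 7: x=-9 → posterior Normal(-4/3, 11/30)
obs 8: x=5 → posterior Normal(-10/17, 11/34)
obs 9: x=-3 → posterior Normal(-16/19, 11/38)
obs 10: x=2 → posterior Normal(-4/7, 11/42)

mu_0=-4/7, tau_0^2=11/42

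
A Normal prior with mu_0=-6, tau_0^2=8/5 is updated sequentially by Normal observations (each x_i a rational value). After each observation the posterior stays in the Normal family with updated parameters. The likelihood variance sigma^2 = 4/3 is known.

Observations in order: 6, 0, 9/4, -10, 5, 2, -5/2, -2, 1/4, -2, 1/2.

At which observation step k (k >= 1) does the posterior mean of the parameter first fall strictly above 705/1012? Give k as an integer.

k = 3

obs 1: x=6 → posterior Normal(6/11, 8/11)
obs 2: x=0 → posterior Normal(6/17, 8/17)
obs 3: x=9/4 → posterior Normal(39/46, 8/23)
obs 4: x=-10 → posterior Normal(-81/58, 8/29)
obs 5: x=5 → posterior Normal(-3/10, 8/35)
obs 6: x=2 → posterior Normal(3/82, 8/41)
obs 7: x=-5/2 → posterior Normal(-27/94, 8/47)
obs 8: x=-2 → posterior Normal(-51/106, 8/53)
obs 9: x=1/4 → posterior Normal(-24/59, 8/59)
obs 10: x=-2 → posterior Normal(-36/65, 8/65)
obs 11: x=1/2 → posterior Normal(-33/71, 8/71)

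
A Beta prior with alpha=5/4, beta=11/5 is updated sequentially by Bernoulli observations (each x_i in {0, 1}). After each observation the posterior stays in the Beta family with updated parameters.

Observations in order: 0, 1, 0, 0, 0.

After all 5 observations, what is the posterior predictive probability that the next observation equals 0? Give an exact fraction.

obs 1: x=0 → posterior Beta(5/4, 16/5)
obs 2: x=1 → posterior Beta(9/4, 16/5)
obs 3: x=0 → posterior Beta(9/4, 21/5)
obs 4: x=0 → posterior Beta(9/4, 26/5)
obs 5: x=0 → posterior Beta(9/4, 31/5)

124/169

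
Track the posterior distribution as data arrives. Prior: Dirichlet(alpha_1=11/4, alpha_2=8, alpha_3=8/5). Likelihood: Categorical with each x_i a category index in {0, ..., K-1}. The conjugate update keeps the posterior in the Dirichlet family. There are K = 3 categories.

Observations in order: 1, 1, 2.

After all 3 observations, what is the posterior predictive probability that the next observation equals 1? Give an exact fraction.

obs 1: x=1 → posterior Dirichlet(11/4, 9, 8/5)
obs 2: x=1 → posterior Dirichlet(11/4, 10, 8/5)
obs 3: x=2 → posterior Dirichlet(11/4, 10, 13/5)

200/307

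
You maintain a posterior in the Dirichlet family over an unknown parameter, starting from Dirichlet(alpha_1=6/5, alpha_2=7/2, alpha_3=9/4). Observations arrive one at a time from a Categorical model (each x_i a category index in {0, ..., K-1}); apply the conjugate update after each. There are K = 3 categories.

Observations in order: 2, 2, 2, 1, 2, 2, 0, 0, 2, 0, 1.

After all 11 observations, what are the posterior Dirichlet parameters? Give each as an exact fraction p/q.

obs 1: x=2 → posterior Dirichlet(6/5, 7/2, 13/4)
obs 2: x=2 → posterior Dirichlet(6/5, 7/2, 17/4)
obs 3: x=2 → posterior Dirichlet(6/5, 7/2, 21/4)
obs 4: x=1 → posterior Dirichlet(6/5, 9/2, 21/4)
obs 5: x=2 → posterior Dirichlet(6/5, 9/2, 25/4)
obs 6: x=2 → posterior Dirichlet(6/5, 9/2, 29/4)
obs 7: x=0 → posterior Dirichlet(11/5, 9/2, 29/4)
obs 8: x=0 → posterior Dirichlet(16/5, 9/2, 29/4)
obs 9: x=2 → posterior Dirichlet(16/5, 9/2, 33/4)
obs 10: x=0 → posterior Dirichlet(21/5, 9/2, 33/4)
obs 11: x=1 → posterior Dirichlet(21/5, 11/2, 33/4)

alpha_1=21/5, alpha_2=11/2, alpha_3=33/4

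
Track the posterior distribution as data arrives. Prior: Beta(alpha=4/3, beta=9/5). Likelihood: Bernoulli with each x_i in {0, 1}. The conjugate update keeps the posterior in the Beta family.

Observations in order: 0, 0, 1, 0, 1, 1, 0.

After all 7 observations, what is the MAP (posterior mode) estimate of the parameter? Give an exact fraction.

25/61

obs 1: x=0 → posterior Beta(4/3, 14/5)
obs 2: x=0 → posterior Beta(4/3, 19/5)
obs 3: x=1 → posterior Beta(7/3, 19/5)
obs 4: x=0 → posterior Beta(7/3, 24/5)
obs 5: x=1 → posterior Beta(10/3, 24/5)
obs 6: x=1 → posterior Beta(13/3, 24/5)
obs 7: x=0 → posterior Beta(13/3, 29/5)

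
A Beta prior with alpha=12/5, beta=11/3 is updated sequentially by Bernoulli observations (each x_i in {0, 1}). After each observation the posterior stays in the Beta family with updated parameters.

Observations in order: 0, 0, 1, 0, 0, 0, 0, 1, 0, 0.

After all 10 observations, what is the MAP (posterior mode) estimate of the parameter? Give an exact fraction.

obs 1: x=0 → posterior Beta(12/5, 14/3)
obs 2: x=0 → posterior Beta(12/5, 17/3)
obs 3: x=1 → posterior Beta(17/5, 17/3)
obs 4: x=0 → posterior Beta(17/5, 20/3)
obs 5: x=0 → posterior Beta(17/5, 23/3)
obs 6: x=0 → posterior Beta(17/5, 26/3)
obs 7: x=0 → posterior Beta(17/5, 29/3)
obs 8: x=1 → posterior Beta(22/5, 29/3)
obs 9: x=0 → posterior Beta(22/5, 32/3)
obs 10: x=0 → posterior Beta(22/5, 35/3)

51/211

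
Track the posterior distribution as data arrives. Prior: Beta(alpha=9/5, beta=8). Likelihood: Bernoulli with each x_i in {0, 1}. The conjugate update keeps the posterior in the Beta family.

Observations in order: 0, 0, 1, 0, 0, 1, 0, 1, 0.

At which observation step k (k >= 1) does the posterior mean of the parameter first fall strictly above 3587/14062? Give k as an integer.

k = 8

obs 1: x=0 → posterior Beta(9/5, 9)
obs 2: x=0 → posterior Beta(9/5, 10)
obs 3: x=1 → posterior Beta(14/5, 10)
obs 4: x=0 → posterior Beta(14/5, 11)
obs 5: x=0 → posterior Beta(14/5, 12)
obs 6: x=1 → posterior Beta(19/5, 12)
obs 7: x=0 → posterior Beta(19/5, 13)
obs 8: x=1 → posterior Beta(24/5, 13)
obs 9: x=0 → posterior Beta(24/5, 14)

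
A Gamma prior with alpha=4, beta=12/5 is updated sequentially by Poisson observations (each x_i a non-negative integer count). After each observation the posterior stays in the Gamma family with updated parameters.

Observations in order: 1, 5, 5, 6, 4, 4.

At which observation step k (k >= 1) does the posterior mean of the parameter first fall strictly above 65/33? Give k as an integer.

k = 2

obs 1: x=1 → posterior Gamma(5, 17/5)
obs 2: x=5 → posterior Gamma(10, 22/5)
obs 3: x=5 → posterior Gamma(15, 27/5)
obs 4: x=6 → posterior Gamma(21, 32/5)
obs 5: x=4 → posterior Gamma(25, 37/5)
obs 6: x=4 → posterior Gamma(29, 42/5)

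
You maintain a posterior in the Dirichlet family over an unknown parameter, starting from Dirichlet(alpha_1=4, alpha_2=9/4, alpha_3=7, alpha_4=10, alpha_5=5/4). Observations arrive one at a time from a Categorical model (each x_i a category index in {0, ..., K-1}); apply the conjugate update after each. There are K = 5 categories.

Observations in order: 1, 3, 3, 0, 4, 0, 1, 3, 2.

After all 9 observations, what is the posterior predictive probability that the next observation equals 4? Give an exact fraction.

9/134

obs 1: x=1 → posterior Dirichlet(4, 13/4, 7, 10, 5/4)
obs 2: x=3 → posterior Dirichlet(4, 13/4, 7, 11, 5/4)
obs 3: x=3 → posterior Dirichlet(4, 13/4, 7, 12, 5/4)
obs 4: x=0 → posterior Dirichlet(5, 13/4, 7, 12, 5/4)
obs 5: x=4 → posterior Dirichlet(5, 13/4, 7, 12, 9/4)
obs 6: x=0 → posterior Dirichlet(6, 13/4, 7, 12, 9/4)
obs 7: x=1 → posterior Dirichlet(6, 17/4, 7, 12, 9/4)
obs 8: x=3 → posterior Dirichlet(6, 17/4, 7, 13, 9/4)
obs 9: x=2 → posterior Dirichlet(6, 17/4, 8, 13, 9/4)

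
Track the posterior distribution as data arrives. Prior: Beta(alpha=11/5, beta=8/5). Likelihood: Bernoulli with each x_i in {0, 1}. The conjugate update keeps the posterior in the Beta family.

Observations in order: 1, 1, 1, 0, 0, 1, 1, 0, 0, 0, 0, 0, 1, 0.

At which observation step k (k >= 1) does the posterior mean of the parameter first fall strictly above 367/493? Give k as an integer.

obs 1: x=1 → posterior Beta(16/5, 8/5)
obs 2: x=1 → posterior Beta(21/5, 8/5)
obs 3: x=1 → posterior Beta(26/5, 8/5)
obs 4: x=0 → posterior Beta(26/5, 13/5)
obs 5: x=0 → posterior Beta(26/5, 18/5)
obs 6: x=1 → posterior Beta(31/5, 18/5)
obs 7: x=1 → posterior Beta(36/5, 18/5)
obs 8: x=0 → posterior Beta(36/5, 23/5)
obs 9: x=0 → posterior Beta(36/5, 28/5)
obs 10: x=0 → posterior Beta(36/5, 33/5)
obs 11: x=0 → posterior Beta(36/5, 38/5)
obs 12: x=0 → posterior Beta(36/5, 43/5)
obs 13: x=1 → posterior Beta(41/5, 43/5)
obs 14: x=0 → posterior Beta(41/5, 48/5)

k = 3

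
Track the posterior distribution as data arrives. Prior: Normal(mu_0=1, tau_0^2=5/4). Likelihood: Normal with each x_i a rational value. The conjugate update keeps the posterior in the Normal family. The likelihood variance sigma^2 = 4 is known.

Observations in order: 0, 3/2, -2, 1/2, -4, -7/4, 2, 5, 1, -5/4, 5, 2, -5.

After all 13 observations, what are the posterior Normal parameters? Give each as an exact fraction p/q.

obs 1: x=0 → posterior Normal(16/21, 20/21)
obs 2: x=3/2 → posterior Normal(47/52, 10/13)
obs 3: x=-2 → posterior Normal(27/62, 20/31)
obs 4: x=1/2 → posterior Normal(4/9, 5/9)
obs 5: x=-4 → posterior Normal(-4/41, 20/41)
obs 6: x=-7/4 → posterior Normal(-51/184, 10/23)
obs 7: x=2 → posterior Normal(-11/204, 20/51)
obs 8: x=5 → posterior Normal(89/224, 5/14)
obs 9: x=1 → posterior Normal(109/244, 20/61)
obs 10: x=-5/4 → posterior Normal(7/22, 10/33)
obs 11: x=5 → posterior Normal(46/71, 20/71)
obs 12: x=2 → posterior Normal(14/19, 5/19)
obs 13: x=-5 → posterior Normal(31/81, 20/81)

mu_0=31/81, tau_0^2=20/81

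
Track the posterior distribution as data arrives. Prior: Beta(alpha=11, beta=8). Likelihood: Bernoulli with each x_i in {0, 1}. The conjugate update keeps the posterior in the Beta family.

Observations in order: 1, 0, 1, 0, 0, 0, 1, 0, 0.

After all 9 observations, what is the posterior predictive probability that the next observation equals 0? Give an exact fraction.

obs 1: x=1 → posterior Beta(12, 8)
obs 2: x=0 → posterior Beta(12, 9)
obs 3: x=1 → posterior Beta(13, 9)
obs 4: x=0 → posterior Beta(13, 10)
obs 5: x=0 → posterior Beta(13, 11)
obs 6: x=0 → posterior Beta(13, 12)
obs 7: x=1 → posterior Beta(14, 12)
obs 8: x=0 → posterior Beta(14, 13)
obs 9: x=0 → posterior Beta(14, 14)

1/2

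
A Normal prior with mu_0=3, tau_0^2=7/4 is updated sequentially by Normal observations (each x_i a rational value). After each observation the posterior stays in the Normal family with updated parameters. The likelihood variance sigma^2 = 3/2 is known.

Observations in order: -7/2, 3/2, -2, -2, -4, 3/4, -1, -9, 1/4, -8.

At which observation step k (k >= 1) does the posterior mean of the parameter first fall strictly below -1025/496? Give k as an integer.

obs 1: x=-7/2 → posterior Normal(-1/2, 21/26)
obs 2: x=3/2 → posterior Normal(1/5, 21/40)
obs 3: x=-2 → posterior Normal(-10/27, 7/18)
obs 4: x=-2 → posterior Normal(-12/17, 21/68)
obs 5: x=-4 → posterior Normal(-52/41, 21/82)
obs 6: x=3/4 → posterior Normal(-187/192, 7/32)
obs 7: x=-1 → posterior Normal(-43/44, 21/110)
obs 8: x=-9 → posterior Normal(-467/248, 21/124)
obs 9: x=1/4 → posterior Normal(-5/3, 7/46)
obs 10: x=-8 → posterior Normal(-9/4, 21/152)

k = 10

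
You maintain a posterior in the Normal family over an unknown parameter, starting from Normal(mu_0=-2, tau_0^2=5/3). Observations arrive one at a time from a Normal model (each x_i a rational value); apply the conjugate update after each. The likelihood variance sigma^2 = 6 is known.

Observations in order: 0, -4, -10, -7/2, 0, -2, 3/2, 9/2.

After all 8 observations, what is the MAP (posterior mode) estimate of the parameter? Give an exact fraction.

obs 1: x=0 → posterior Normal(-36/23, 30/23)
obs 2: x=-4 → posterior Normal(-2, 15/14)
obs 3: x=-10 → posterior Normal(-106/33, 10/11)
obs 4: x=-7/2 → posterior Normal(-13/4, 15/19)
obs 5: x=0 → posterior Normal(-247/86, 30/43)
obs 6: x=-2 → posterior Normal(-89/32, 5/8)
obs 7: x=3/2 → posterior Normal(-126/53, 30/53)
obs 8: x=9/2 → posterior Normal(-207/116, 15/29)

-207/116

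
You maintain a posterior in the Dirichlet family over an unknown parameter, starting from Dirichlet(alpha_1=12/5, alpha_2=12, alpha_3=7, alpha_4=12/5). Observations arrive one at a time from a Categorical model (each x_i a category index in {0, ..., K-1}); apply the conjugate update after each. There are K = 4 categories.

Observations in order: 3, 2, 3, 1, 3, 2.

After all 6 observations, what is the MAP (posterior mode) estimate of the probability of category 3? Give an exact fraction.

obs 1: x=3 → posterior Dirichlet(12/5, 12, 7, 17/5)
obs 2: x=2 → posterior Dirichlet(12/5, 12, 8, 17/5)
obs 3: x=3 → posterior Dirichlet(12/5, 12, 8, 22/5)
obs 4: x=1 → posterior Dirichlet(12/5, 13, 8, 22/5)
obs 5: x=3 → posterior Dirichlet(12/5, 13, 8, 27/5)
obs 6: x=2 → posterior Dirichlet(12/5, 13, 9, 27/5)

22/129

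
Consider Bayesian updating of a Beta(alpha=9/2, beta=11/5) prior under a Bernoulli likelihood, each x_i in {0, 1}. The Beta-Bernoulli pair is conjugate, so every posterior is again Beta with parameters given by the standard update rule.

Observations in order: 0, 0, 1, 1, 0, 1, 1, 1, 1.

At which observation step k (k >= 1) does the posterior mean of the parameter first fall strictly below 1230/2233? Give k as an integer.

k = 2

obs 1: x=0 → posterior Beta(9/2, 16/5)
obs 2: x=0 → posterior Beta(9/2, 21/5)
obs 3: x=1 → posterior Beta(11/2, 21/5)
obs 4: x=1 → posterior Beta(13/2, 21/5)
obs 5: x=0 → posterior Beta(13/2, 26/5)
obs 6: x=1 → posterior Beta(15/2, 26/5)
obs 7: x=1 → posterior Beta(17/2, 26/5)
obs 8: x=1 → posterior Beta(19/2, 26/5)
obs 9: x=1 → posterior Beta(21/2, 26/5)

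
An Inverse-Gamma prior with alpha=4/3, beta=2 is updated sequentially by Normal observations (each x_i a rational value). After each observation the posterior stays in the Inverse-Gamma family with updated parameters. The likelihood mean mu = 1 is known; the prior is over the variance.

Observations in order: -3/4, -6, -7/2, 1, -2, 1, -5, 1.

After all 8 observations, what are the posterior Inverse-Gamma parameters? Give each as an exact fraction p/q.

obs 1: x=-3/4 → posterior Inverse-Gamma(11/6, 113/32)
obs 2: x=-6 → posterior Inverse-Gamma(7/3, 897/32)
obs 3: x=-7/2 → posterior Inverse-Gamma(17/6, 1221/32)
obs 4: x=1 → posterior Inverse-Gamma(10/3, 1221/32)
obs 5: x=-2 → posterior Inverse-Gamma(23/6, 1365/32)
obs 6: x=1 → posterior Inverse-Gamma(13/3, 1365/32)
obs 7: x=-5 → posterior Inverse-Gamma(29/6, 1941/32)
obs 8: x=1 → posterior Inverse-Gamma(16/3, 1941/32)

alpha=16/3, beta=1941/32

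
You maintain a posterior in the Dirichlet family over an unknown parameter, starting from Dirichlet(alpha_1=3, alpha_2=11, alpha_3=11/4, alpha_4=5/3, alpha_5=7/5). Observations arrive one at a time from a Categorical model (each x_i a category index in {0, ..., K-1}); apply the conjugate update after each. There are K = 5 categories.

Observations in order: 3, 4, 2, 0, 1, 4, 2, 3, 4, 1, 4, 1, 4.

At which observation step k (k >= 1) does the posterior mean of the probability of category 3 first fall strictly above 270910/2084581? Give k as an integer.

k = 8

obs 1: x=3 → posterior Dirichlet(3, 11, 11/4, 8/3, 7/5)
obs 2: x=4 → posterior Dirichlet(3, 11, 11/4, 8/3, 12/5)
obs 3: x=2 → posterior Dirichlet(3, 11, 15/4, 8/3, 12/5)
obs 4: x=0 → posterior Dirichlet(4, 11, 15/4, 8/3, 12/5)
obs 5: x=1 → posterior Dirichlet(4, 12, 15/4, 8/3, 12/5)
obs 6: x=4 → posterior Dirichlet(4, 12, 15/4, 8/3, 17/5)
obs 7: x=2 → posterior Dirichlet(4, 12, 19/4, 8/3, 17/5)
obs 8: x=3 → posterior Dirichlet(4, 12, 19/4, 11/3, 17/5)
obs 9: x=4 → posterior Dirichlet(4, 12, 19/4, 11/3, 22/5)
obs 10: x=1 → posterior Dirichlet(4, 13, 19/4, 11/3, 22/5)
obs 11: x=4 → posterior Dirichlet(4, 13, 19/4, 11/3, 27/5)
obs 12: x=1 → posterior Dirichlet(4, 14, 19/4, 11/3, 27/5)
obs 13: x=4 → posterior Dirichlet(4, 14, 19/4, 11/3, 32/5)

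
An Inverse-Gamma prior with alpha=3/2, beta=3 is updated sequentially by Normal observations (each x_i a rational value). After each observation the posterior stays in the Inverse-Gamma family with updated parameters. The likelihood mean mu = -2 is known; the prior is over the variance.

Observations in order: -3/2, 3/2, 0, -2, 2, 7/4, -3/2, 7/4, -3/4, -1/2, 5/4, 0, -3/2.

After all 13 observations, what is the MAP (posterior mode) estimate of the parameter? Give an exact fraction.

19/4

obs 1: x=-3/2 → posterior Inverse-Gamma(2, 25/8)
obs 2: x=3/2 → posterior Inverse-Gamma(5/2, 37/4)
obs 3: x=0 → posterior Inverse-Gamma(3, 45/4)
obs 4: x=-2 → posterior Inverse-Gamma(7/2, 45/4)
obs 5: x=2 → posterior Inverse-Gamma(4, 77/4)
obs 6: x=7/4 → posterior Inverse-Gamma(9/2, 841/32)
obs 7: x=-3/2 → posterior Inverse-Gamma(5, 845/32)
obs 8: x=7/4 → posterior Inverse-Gamma(11/2, 535/16)
obs 9: x=-3/4 → posterior Inverse-Gamma(6, 1095/32)
obs 10: x=-1/2 → posterior Inverse-Gamma(13/2, 1131/32)
obs 11: x=5/4 → posterior Inverse-Gamma(7, 325/8)
obs 12: x=0 → posterior Inverse-Gamma(15/2, 341/8)
obs 13: x=-3/2 → posterior Inverse-Gamma(8, 171/4)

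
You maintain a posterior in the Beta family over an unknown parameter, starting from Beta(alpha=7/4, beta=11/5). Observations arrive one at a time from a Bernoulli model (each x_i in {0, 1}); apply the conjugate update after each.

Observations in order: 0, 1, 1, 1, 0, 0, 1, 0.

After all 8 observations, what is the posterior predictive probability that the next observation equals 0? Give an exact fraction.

124/239

obs 1: x=0 → posterior Beta(7/4, 16/5)
obs 2: x=1 → posterior Beta(11/4, 16/5)
obs 3: x=1 → posterior Beta(15/4, 16/5)
obs 4: x=1 → posterior Beta(19/4, 16/5)
obs 5: x=0 → posterior Beta(19/4, 21/5)
obs 6: x=0 → posterior Beta(19/4, 26/5)
obs 7: x=1 → posterior Beta(23/4, 26/5)
obs 8: x=0 → posterior Beta(23/4, 31/5)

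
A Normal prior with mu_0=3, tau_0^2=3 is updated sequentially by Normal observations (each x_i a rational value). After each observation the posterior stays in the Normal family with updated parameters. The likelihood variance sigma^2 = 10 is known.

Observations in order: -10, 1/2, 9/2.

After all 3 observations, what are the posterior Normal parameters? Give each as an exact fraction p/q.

mu_0=15/19, tau_0^2=30/19

obs 1: x=-10 → posterior Normal(0, 30/13)
obs 2: x=1/2 → posterior Normal(3/32, 15/8)
obs 3: x=9/2 → posterior Normal(15/19, 30/19)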